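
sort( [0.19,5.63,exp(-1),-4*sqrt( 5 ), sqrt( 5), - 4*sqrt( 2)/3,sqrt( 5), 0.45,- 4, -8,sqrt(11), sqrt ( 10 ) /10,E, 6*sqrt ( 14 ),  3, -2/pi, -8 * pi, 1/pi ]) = [- 8*pi, -4 * sqrt( 5 ), - 8,  -  4, - 4 *sqrt( 2 ) /3, - 2/pi, 0.19,sqrt( 10 )/10,1/pi,exp(-1 ),0.45,sqrt( 5 ), sqrt( 5),  E, 3, sqrt ( 11), 5.63, 6 * sqrt( 14 )]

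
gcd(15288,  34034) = 182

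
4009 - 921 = 3088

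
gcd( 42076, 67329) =1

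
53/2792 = 53/2792= 0.02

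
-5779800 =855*( -6760)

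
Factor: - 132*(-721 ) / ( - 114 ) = -15862/19 = -2^1*7^1*11^1*19^( - 1 )*103^1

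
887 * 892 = 791204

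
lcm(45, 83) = 3735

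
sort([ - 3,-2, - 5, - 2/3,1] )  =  [ - 5, - 3, - 2, - 2/3, 1 ]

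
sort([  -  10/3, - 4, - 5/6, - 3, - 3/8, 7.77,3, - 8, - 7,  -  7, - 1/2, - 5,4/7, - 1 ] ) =[ - 8,  -  7, - 7,-5, - 4,  -  10/3, - 3, - 1,  -  5/6, - 1/2, - 3/8, 4/7, 3 , 7.77]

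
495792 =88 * 5634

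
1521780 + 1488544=3010324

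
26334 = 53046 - 26712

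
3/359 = 3/359 = 0.01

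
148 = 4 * 37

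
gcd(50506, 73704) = 2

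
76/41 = 76/41 = 1.85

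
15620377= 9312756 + 6307621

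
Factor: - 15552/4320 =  - 2^1 * 3^2*5^( - 1) = - 18/5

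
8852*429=3797508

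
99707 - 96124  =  3583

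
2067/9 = 229 + 2/3 = 229.67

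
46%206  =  46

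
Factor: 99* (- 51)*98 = -2^1*3^3*7^2*11^1*17^1 = - 494802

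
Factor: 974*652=635048 = 2^3 * 163^1*487^1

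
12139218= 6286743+5852475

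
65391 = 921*71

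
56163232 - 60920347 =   -  4757115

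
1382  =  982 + 400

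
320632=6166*52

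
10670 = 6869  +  3801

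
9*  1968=17712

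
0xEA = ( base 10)234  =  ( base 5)1414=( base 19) C6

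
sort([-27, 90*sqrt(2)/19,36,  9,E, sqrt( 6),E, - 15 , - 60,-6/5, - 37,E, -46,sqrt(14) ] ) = [ - 60, - 46, -37,- 27,-15, -6/5 , sqrt( 6) , E, E, E,sqrt(14),90*sqrt(2)/19,9,36 ] 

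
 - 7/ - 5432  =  1/776 = 0.00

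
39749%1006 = 515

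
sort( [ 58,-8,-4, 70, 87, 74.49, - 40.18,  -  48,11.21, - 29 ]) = [ -48,  -  40.18,-29, - 8, - 4, 11.21, 58, 70, 74.49, 87 ]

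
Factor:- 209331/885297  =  -69777/295099= - 3^2 * 7^( - 1)*7753^1*42157^( - 1 )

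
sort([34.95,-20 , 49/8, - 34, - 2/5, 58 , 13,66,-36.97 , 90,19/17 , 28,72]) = [  -  36.97,  -  34, - 20,-2/5, 19/17, 49/8,13,28,34.95,  58, 66, 72 , 90] 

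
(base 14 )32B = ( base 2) 1001110011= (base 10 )627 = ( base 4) 21303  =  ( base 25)102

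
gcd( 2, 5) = 1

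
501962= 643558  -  141596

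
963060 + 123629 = 1086689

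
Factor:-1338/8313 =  - 446/2771 = - 2^1*17^(-1 )*163^( - 1 )*223^1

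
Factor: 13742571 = 3^1*67^1*68371^1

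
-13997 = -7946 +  - 6051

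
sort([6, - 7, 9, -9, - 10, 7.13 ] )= [-10, - 9, - 7,6, 7.13, 9]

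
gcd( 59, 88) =1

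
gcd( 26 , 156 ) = 26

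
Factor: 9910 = 2^1 * 5^1 * 991^1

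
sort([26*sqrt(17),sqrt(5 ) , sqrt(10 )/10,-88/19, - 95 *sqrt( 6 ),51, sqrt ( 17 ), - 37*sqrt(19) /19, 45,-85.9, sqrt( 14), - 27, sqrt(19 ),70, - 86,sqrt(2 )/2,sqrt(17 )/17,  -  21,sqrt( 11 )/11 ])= [ - 95 * sqrt(6), - 86,- 85.9, - 27,-21,  -  37*sqrt(19 ) /19,- 88/19,sqrt(17 ) /17,sqrt(11 )/11,sqrt( 10)/10,sqrt (2) /2,sqrt( 5),sqrt( 14 ), sqrt( 17),  sqrt( 19 ),45, 51, 70, 26 * sqrt(17) ]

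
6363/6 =1060 + 1/2 =1060.50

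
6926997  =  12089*573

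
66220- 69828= -3608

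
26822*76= 2038472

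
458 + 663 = 1121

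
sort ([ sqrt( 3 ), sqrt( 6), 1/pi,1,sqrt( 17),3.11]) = [ 1/pi,1,sqrt(3 ),sqrt( 6 ) , 3.11,sqrt ( 17)]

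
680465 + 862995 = 1543460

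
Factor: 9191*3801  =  34934991 = 3^1*7^2*13^1*101^1*181^1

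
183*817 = 149511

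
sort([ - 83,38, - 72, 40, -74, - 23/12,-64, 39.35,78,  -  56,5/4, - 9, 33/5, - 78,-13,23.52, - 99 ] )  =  [-99, - 83, - 78 , - 74, - 72, - 64, - 56, - 13, - 9, - 23/12, 5/4,33/5,23.52, 38, 39.35,40,78]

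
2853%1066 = 721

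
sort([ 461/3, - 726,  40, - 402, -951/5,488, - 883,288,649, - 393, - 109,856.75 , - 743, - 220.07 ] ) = [-883,-743, - 726,-402,-393,-220.07, - 951/5,-109, 40, 461/3, 288,488,649,856.75 ] 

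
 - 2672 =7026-9698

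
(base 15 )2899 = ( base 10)8694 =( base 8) 20766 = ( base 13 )3C5A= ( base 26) CMA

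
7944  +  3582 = 11526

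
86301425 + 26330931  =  112632356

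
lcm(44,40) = 440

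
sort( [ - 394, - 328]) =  [-394, - 328 ] 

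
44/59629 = 44/59629 = 0.00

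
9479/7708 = 9479/7708 = 1.23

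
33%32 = 1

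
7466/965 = 7466/965 = 7.74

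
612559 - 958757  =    -  346198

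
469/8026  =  469/8026=0.06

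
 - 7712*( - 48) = 370176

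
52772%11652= 6164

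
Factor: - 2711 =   -  2711^1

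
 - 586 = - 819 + 233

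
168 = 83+85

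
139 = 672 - 533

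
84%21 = 0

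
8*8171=65368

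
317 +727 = 1044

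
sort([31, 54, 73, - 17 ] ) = [ - 17,  31 , 54,73 ] 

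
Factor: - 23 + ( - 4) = -27 = - 3^3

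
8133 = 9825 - 1692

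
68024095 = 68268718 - 244623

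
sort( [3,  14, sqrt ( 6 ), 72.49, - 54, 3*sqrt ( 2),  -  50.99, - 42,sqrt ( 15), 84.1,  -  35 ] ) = [ - 54,  -  50.99,-42,  -  35, sqrt(6), 3, sqrt( 15),3*sqrt(2), 14 , 72.49, 84.1 ] 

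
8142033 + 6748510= 14890543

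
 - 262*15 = -3930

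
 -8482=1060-9542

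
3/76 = 3/76 = 0.04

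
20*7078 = 141560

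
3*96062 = 288186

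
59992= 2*29996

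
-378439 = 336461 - 714900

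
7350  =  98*75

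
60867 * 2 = 121734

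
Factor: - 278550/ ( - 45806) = 3^2*5^2*37^( - 1)= 225/37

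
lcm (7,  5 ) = 35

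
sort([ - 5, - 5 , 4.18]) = [ - 5, - 5,4.18]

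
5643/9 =627=627.00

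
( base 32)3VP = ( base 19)B64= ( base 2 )111111111001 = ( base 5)112324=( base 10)4089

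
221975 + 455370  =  677345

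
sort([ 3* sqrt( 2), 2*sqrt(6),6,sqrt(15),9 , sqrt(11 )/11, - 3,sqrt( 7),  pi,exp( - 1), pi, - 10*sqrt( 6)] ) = [ - 10 *sqrt(6), - 3,sqrt( 11) /11,  exp( - 1),  sqrt(7 ),pi , pi,sqrt ( 15),  3*sqrt(2 ),2*  sqrt(6) , 6,9]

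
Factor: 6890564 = 2^2 *827^1 *2083^1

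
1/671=1/671 = 0.00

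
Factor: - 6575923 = -17^1*179^1*2161^1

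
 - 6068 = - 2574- 3494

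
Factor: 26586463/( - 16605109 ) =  - 103^1*359^1*719^1*16605109^( - 1)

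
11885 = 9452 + 2433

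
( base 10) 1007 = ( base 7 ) 2636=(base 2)1111101111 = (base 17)384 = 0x3ef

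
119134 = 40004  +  79130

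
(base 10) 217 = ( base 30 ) 77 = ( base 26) 89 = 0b11011001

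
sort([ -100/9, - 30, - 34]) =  [ - 34,-30,-100/9 ] 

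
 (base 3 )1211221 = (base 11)1016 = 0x544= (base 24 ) 284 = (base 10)1348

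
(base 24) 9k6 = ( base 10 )5670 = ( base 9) 7700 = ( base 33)56r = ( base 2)1011000100110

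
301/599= 301/599 = 0.50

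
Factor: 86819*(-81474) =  - 7073491206 = - 2^1*3^1*17^1 * 37^1*367^1*5107^1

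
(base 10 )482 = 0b111100010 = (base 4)13202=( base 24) K2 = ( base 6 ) 2122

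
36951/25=36951/25 = 1478.04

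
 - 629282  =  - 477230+-152052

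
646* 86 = 55556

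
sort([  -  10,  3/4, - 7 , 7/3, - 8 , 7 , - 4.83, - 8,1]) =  [-10, -8,-8,- 7, - 4.83,3/4, 1,7/3, 7 ]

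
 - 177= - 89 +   -  88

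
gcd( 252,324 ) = 36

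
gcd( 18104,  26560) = 8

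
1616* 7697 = 12438352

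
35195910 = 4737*7430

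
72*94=6768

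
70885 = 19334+51551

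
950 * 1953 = 1855350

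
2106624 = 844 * 2496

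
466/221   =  466/221 = 2.11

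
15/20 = 3/4 = 0.75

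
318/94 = 159/47 = 3.38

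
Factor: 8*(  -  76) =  - 608 = - 2^5 * 19^1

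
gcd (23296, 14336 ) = 1792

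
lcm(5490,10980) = 10980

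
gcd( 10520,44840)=40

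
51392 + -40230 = 11162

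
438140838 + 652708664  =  1090849502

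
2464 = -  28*( - 88)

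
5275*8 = 42200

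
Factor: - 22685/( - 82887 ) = 3^(-1) * 5^1*7^(-1 )*13^1*349^1*3947^( - 1 )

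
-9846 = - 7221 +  - 2625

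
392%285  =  107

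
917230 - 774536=142694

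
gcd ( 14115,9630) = 15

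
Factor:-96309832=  - 2^3*23^1 * 647^1*809^1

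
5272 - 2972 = 2300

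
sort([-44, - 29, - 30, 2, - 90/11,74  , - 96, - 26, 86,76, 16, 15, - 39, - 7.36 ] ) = [  -  96, - 44 ,  -  39, - 30,- 29,  -  26, - 90/11, - 7.36, 2,15, 16  ,  74, 76, 86]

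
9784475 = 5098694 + 4685781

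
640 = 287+353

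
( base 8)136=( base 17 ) 59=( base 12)7a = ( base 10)94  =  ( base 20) 4E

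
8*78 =624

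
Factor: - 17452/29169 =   -  2^2*3^( - 2) * 7^( - 1 )*463^(-1) * 4363^1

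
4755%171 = 138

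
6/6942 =1/1157 =0.00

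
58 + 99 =157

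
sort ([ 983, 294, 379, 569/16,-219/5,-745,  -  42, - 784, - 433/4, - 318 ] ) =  [ - 784,-745,-318, - 433/4, - 219/5,-42,569/16,  294, 379,983]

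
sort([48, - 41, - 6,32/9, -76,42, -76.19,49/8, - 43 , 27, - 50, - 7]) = [ - 76.19, - 76,  -  50, - 43,-41, - 7,-6 , 32/9, 49/8,27, 42, 48]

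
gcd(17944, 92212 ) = 4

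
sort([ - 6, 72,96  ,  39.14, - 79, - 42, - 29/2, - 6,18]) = [ - 79, - 42, - 29/2, - 6,-6,18,  39.14,72,96]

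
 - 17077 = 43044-60121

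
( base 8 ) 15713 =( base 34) 659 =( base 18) 13h5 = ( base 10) 7115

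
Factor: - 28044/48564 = - 41^1 *71^( - 1) = -  41/71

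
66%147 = 66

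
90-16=74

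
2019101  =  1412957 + 606144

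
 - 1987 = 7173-9160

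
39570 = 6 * 6595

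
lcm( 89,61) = 5429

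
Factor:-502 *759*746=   -  2^2*3^1*11^1*23^1*251^1*373^1=-284239428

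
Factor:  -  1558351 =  - 1558351^1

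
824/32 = 103/4 =25.75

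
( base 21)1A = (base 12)27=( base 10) 31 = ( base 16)1F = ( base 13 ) 25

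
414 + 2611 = 3025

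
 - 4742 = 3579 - 8321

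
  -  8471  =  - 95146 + 86675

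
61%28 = 5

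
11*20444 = 224884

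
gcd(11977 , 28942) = 29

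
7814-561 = 7253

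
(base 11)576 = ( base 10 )688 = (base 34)k8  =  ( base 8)1260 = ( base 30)ms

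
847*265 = 224455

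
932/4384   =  233/1096  =  0.21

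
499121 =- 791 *( - 631) 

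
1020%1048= 1020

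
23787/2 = 11893 + 1/2=11893.50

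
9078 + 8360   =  17438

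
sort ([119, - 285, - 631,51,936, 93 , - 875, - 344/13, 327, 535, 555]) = [ - 875, - 631, - 285, - 344/13, 51, 93, 119,327, 535, 555,936 ]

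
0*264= 0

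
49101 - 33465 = 15636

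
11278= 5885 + 5393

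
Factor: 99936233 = 29^1*83^1*41519^1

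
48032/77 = 623 + 61/77 = 623.79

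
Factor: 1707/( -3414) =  - 2^( - 1) = - 1/2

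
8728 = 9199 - 471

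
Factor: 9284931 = 3^2*859^1*1201^1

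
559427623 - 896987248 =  - 337559625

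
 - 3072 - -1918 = - 1154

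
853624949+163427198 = 1017052147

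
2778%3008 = 2778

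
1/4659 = 1/4659 = 0.00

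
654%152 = 46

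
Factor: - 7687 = - 7687^1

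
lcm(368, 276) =1104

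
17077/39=17077/39 = 437.87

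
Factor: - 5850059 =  - 89^1 * 65731^1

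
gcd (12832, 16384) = 32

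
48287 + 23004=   71291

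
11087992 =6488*1709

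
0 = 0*1394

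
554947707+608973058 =1163920765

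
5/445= 1/89 = 0.01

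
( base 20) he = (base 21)GI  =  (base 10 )354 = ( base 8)542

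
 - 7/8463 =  - 1 + 1208/1209 = - 0.00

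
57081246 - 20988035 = 36093211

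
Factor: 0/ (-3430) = 0^1=0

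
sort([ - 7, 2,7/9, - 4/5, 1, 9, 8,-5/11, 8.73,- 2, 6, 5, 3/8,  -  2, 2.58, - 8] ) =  [ - 8, - 7, - 2, - 2, - 4/5 ,- 5/11, 3/8, 7/9,1, 2, 2.58, 5,6, 8,8.73, 9 ]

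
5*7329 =36645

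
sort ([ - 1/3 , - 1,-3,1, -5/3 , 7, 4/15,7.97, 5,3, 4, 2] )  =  [ - 3 , - 5/3,  -  1, - 1/3,4/15,1,2, 3,4, 5, 7, 7.97 ]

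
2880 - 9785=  - 6905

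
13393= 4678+8715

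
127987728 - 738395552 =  - 610407824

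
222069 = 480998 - 258929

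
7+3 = 10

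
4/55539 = 4/55539 = 0.00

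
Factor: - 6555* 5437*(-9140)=325745349900 = 2^2*3^1*5^2*19^1  *23^1*457^1*5437^1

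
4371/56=78+3/56=78.05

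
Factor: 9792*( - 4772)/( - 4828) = 687168/71= 2^6  *  3^2* 71^ (-1)*1193^1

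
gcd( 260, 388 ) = 4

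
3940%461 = 252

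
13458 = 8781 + 4677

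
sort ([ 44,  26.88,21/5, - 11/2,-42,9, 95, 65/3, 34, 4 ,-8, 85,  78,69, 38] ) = [ - 42, - 8, - 11/2,4, 21/5,9, 65/3, 26.88,34, 38,44, 69,78,85, 95]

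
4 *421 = 1684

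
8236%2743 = 7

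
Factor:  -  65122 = -2^1*32561^1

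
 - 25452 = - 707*36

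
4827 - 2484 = 2343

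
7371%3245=881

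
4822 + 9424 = 14246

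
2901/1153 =2 + 595/1153 =2.52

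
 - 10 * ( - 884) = 8840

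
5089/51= 99  +  40/51 =99.78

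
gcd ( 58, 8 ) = 2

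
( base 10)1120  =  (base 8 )2140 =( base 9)1474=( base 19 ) 31I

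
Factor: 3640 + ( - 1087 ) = 2553 = 3^1*23^1 * 37^1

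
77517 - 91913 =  - 14396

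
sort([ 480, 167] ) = [ 167,480]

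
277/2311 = 277/2311 = 0.12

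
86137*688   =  59262256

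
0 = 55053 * 0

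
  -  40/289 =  - 40/289 = -0.14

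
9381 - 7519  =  1862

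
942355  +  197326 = 1139681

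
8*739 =5912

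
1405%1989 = 1405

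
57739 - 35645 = 22094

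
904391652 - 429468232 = 474923420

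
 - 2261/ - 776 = 2261/776 = 2.91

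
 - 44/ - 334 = 22/167 = 0.13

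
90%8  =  2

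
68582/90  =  762 + 1/45 = 762.02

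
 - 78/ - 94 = 39/47 = 0.83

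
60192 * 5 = 300960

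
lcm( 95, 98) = 9310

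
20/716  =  5/179 = 0.03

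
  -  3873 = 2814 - 6687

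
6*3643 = 21858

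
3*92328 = 276984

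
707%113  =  29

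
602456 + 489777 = 1092233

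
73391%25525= 22341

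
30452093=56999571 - 26547478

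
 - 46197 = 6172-52369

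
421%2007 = 421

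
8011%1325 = 61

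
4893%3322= 1571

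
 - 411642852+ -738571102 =-1150213954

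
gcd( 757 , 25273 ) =1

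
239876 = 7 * 34268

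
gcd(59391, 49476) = 3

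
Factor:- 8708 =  - 2^2*7^1*311^1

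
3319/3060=1 + 259/3060 = 1.08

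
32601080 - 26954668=5646412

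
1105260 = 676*1635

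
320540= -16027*( - 20 ) 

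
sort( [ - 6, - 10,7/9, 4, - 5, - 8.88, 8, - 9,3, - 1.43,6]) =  [ - 10,-9, -8.88, - 6,-5 ,- 1.43,7/9 , 3,4,  6,8] 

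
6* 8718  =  52308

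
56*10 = 560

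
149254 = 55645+93609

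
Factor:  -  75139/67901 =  - 29^1*2591^1*67901^(-1)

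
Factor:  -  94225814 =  - 2^1*29^1 * 43^1*37781^1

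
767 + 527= 1294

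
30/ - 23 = -30/23 = - 1.30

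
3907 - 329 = 3578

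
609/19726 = 87/2818= 0.03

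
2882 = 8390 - 5508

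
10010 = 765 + 9245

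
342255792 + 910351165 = 1252606957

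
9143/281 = 32 + 151/281 = 32.54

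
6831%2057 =660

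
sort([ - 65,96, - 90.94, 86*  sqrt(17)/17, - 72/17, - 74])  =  [ - 90.94, - 74, - 65, - 72/17, 86*sqrt( 17)/17,96] 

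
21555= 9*2395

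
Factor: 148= 2^2*37^1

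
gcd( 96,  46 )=2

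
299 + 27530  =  27829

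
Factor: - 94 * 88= - 8272 = -2^4*11^1 * 47^1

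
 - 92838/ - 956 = 97 + 53/478= 97.11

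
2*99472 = 198944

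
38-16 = 22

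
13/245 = 13/245=0.05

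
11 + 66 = 77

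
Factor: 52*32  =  2^7*13^1 = 1664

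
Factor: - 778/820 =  - 2^( - 1)*5^ ( -1)*41^( - 1 )*389^1 = - 389/410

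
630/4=157+1/2 =157.50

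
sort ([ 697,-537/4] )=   [ - 537/4,697 ]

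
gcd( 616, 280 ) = 56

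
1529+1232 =2761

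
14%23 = 14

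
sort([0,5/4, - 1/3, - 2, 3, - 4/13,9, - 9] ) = [ - 9,- 2, - 1/3, - 4/13 , 0, 5/4, 3, 9]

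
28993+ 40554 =69547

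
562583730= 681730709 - 119146979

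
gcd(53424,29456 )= 112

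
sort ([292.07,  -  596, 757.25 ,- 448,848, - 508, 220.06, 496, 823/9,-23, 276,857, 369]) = [ - 596,  -  508, - 448, -23,  823/9, 220.06, 276, 292.07, 369, 496, 757.25,848,857]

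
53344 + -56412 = - 3068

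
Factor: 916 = 2^2 * 229^1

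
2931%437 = 309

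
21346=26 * 821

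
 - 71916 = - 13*5532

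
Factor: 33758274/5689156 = 1534467/258598 = 2^( - 1 )*3^1*11^1*239^ ( - 1)*541^(  -  1)*46499^1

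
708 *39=27612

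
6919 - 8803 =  - 1884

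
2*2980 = 5960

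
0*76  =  0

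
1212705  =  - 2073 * ( -585)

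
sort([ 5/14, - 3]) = [ - 3 , 5/14 ]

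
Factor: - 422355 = - 3^1*5^1 * 37^1*761^1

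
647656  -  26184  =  621472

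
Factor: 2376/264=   3^2 =9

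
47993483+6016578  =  54010061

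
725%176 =21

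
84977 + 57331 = 142308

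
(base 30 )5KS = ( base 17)10cb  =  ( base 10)5128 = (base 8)12010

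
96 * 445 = 42720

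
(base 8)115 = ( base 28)2L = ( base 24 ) 35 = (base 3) 2212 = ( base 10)77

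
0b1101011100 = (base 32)qs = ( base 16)35C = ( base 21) 1jk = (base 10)860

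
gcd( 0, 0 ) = 0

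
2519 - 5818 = - 3299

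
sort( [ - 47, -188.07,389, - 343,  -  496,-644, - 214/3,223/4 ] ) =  [ - 644,-496, - 343, - 188.07 , - 214/3, -47,223/4,389]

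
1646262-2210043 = - 563781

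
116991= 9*12999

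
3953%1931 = 91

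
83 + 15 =98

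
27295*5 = 136475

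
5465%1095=1085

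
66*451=29766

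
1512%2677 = 1512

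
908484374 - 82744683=825739691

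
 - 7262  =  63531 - 70793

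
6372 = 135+6237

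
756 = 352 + 404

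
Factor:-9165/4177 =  - 3^1*5^1*13^1*47^1*4177^( - 1)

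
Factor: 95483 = 95483^1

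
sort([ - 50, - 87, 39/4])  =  [ - 87, - 50,39/4]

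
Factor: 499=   499^1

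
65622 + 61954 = 127576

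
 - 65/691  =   - 65/691 = -0.09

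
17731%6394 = 4943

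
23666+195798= 219464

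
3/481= 3/481=0.01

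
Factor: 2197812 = 2^2*3^1*183151^1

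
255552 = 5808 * 44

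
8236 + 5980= 14216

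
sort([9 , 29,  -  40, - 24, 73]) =[-40,-24,9,29,73]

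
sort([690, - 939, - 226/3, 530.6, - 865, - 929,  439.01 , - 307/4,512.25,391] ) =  [ - 939, - 929,  -  865, - 307/4, - 226/3,391, 439.01,512.25,530.6, 690] 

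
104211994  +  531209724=635421718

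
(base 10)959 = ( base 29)142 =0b1110111111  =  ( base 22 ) 1ld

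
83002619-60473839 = 22528780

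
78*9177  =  715806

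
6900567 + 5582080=12482647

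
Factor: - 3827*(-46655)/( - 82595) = -7^1*31^1*43^2*89^1 * 16519^( - 1 )=-35709737/16519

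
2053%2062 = 2053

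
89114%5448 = 1946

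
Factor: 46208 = 2^7*19^2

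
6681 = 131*51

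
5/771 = 5/771 = 0.01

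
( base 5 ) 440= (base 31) 3R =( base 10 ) 120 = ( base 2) 1111000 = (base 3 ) 11110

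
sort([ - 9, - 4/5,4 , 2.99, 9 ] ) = [-9, - 4/5, 2.99, 4 , 9]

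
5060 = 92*55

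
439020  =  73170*6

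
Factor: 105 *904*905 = 2^3*3^1*5^2*7^1*113^1*181^1  =  85902600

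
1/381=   1/381 = 0.00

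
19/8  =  2 + 3/8 = 2.38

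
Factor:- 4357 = -4357^1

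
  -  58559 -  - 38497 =- 20062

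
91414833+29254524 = 120669357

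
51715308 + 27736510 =79451818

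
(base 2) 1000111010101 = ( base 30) 525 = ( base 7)16211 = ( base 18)E1B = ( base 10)4565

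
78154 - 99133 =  - 20979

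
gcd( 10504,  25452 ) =404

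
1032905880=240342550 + 792563330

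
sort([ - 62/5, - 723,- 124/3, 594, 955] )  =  [ - 723, - 124/3, - 62/5,594, 955 ] 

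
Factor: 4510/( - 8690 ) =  - 41/79 = -41^1*79^( -1 ) 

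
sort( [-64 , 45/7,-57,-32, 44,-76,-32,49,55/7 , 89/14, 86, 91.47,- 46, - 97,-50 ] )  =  [-97, - 76,-64, - 57 ,  -  50,-46,-32, - 32,89/14, 45/7,  55/7, 44,49,86,91.47]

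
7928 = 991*8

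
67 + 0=67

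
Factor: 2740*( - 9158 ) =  - 25092920  =  - 2^3*5^1*19^1 * 137^1*241^1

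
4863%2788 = 2075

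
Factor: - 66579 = -3^1*22193^1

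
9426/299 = 31 + 157/299 = 31.53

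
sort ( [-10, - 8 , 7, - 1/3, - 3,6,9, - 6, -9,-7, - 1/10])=[-10, - 9,- 8, - 7,-6, - 3,  -  1/3,  -  1/10,6,  7, 9 ]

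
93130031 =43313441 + 49816590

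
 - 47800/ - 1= 47800/1 = 47800.00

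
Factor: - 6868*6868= - 2^4 * 17^2*101^2 = -  47169424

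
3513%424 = 121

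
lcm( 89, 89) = 89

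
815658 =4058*201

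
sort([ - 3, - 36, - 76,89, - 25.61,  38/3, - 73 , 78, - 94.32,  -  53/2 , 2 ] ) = [ - 94.32,-76, - 73,-36, - 53/2, - 25.61 ,-3,2 , 38/3,78,89]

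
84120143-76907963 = 7212180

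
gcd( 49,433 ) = 1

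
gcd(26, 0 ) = 26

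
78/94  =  39/47 = 0.83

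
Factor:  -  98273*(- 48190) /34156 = 2367887935/17078 = 2^( -1)*5^1 * 7^1  *  61^1*79^1*101^1  *139^1*8539^( - 1)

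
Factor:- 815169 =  - 3^1*271723^1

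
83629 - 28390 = 55239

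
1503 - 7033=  - 5530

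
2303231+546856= 2850087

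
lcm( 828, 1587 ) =19044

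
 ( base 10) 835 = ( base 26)163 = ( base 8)1503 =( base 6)3511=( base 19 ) 25I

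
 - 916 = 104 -1020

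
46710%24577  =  22133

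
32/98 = 16/49 = 0.33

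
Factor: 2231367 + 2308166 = 23^1*197371^1 =4539533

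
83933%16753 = 168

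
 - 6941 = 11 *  (-631)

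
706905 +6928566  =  7635471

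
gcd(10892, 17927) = 7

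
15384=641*24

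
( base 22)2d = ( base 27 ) 23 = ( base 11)52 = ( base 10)57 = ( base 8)71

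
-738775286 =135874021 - 874649307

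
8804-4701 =4103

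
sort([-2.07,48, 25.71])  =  [ - 2.07, 25.71 , 48]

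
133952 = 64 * 2093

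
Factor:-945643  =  -103^1*9181^1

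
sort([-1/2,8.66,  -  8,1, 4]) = [ - 8,  -  1/2,1,4, 8.66]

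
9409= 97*97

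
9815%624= 455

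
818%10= 8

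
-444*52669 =-23385036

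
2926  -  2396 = 530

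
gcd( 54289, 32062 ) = 1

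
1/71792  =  1/71792 = 0.00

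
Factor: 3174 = 2^1*3^1*23^2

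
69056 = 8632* 8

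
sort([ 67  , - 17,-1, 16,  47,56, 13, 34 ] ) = [-17, - 1,13 , 16 , 34, 47,56, 67 ] 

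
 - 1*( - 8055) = 8055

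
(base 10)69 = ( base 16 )45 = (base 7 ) 126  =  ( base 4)1011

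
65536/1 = 65536 = 65536.00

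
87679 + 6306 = 93985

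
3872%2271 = 1601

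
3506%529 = 332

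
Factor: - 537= -3^1*179^1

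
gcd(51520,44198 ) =14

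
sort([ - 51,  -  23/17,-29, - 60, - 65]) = [ - 65, - 60,  -  51, - 29, - 23/17 ] 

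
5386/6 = 2693/3 = 897.67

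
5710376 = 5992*953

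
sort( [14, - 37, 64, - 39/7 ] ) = [ - 37, - 39/7,14,64]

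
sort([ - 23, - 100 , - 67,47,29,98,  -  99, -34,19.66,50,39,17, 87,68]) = [ - 100,-99,  -  67, - 34, - 23, 17,19.66,29,39,  47,50,68,87,98]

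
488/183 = 8/3 = 2.67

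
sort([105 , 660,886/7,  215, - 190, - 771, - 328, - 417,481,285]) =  [ - 771, - 417, - 328, - 190 , 105,886/7,215,285,481, 660]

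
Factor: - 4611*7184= - 2^4*3^1*29^1 * 53^1* 449^1 = - 33125424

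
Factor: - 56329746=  - 2^1 * 3^1*11^1*853481^1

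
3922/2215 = 3922/2215 = 1.77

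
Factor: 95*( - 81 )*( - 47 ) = 3^4*5^1*19^1*47^1 = 361665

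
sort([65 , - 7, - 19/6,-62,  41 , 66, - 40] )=[ - 62,- 40 , - 7, - 19/6,41,  65,66]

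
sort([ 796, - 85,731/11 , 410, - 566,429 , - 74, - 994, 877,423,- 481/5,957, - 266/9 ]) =[ - 994, - 566, - 481/5, - 85, - 74, - 266/9,731/11,410,423,  429,  796,877,957]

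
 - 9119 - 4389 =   -  13508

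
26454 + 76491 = 102945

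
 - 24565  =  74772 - 99337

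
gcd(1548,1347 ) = 3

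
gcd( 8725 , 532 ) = 1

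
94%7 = 3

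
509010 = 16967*30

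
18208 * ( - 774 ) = - 14092992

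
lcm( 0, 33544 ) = 0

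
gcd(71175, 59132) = 1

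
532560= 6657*80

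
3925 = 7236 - 3311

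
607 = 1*607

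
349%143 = 63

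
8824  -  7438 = 1386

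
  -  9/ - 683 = 9/683 =0.01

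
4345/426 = 10 + 85/426 = 10.20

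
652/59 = 652/59  =  11.05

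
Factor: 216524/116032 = 2^( - 4 )*7^( - 1 ) * 11^1*19^1 = 209/112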